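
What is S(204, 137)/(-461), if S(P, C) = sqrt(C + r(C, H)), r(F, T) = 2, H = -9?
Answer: -sqrt(139)/461 ≈ -0.025574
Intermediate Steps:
S(P, C) = sqrt(2 + C) (S(P, C) = sqrt(C + 2) = sqrt(2 + C))
S(204, 137)/(-461) = sqrt(2 + 137)/(-461) = sqrt(139)*(-1/461) = -sqrt(139)/461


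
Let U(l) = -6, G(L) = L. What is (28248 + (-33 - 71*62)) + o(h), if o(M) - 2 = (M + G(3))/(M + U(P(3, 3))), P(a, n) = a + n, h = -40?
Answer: 1095527/46 ≈ 23816.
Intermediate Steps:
o(M) = 2 + (3 + M)/(-6 + M) (o(M) = 2 + (M + 3)/(M - 6) = 2 + (3 + M)/(-6 + M))
(28248 + (-33 - 71*62)) + o(h) = (28248 + (-33 - 71*62)) + 3*(-3 - 40)/(-6 - 40) = (28248 + (-33 - 4402)) + 3*(-43)/(-46) = (28248 - 4435) + 3*(-1/46)*(-43) = 23813 + 129/46 = 1095527/46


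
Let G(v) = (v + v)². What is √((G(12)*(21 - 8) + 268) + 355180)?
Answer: 2*√90734 ≈ 602.44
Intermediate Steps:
G(v) = 4*v² (G(v) = (2*v)² = 4*v²)
√((G(12)*(21 - 8) + 268) + 355180) = √(((4*12²)*(21 - 8) + 268) + 355180) = √(((4*144)*13 + 268) + 355180) = √((576*13 + 268) + 355180) = √((7488 + 268) + 355180) = √(7756 + 355180) = √362936 = 2*√90734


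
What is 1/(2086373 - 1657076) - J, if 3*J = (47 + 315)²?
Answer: -18752265355/429297 ≈ -43681.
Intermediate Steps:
J = 131044/3 (J = (47 + 315)²/3 = (⅓)*362² = (⅓)*131044 = 131044/3 ≈ 43681.)
1/(2086373 - 1657076) - J = 1/(2086373 - 1657076) - 1*131044/3 = 1/429297 - 131044/3 = -18752265355/429297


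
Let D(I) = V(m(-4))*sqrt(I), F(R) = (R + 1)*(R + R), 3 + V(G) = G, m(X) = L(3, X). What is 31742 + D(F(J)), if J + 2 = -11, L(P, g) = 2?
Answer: 31742 - 2*sqrt(78) ≈ 31724.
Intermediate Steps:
m(X) = 2
J = -13 (J = -2 - 11 = -13)
V(G) = -3 + G
F(R) = 2*R*(1 + R) (F(R) = (1 + R)*(2*R) = 2*R*(1 + R))
D(I) = -sqrt(I) (D(I) = (-3 + 2)*sqrt(I) = -sqrt(I))
31742 + D(F(J)) = 31742 - sqrt(2*(-13)*(1 - 13)) = 31742 - sqrt(2*(-13)*(-12)) = 31742 - sqrt(312) = 31742 - 2*sqrt(78)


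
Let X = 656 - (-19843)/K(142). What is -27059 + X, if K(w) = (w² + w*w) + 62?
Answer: -1066397327/40390 ≈ -26403.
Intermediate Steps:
K(w) = 62 + 2*w² (K(w) = (w² + w²) + 62 = 2*w² + 62 = 62 + 2*w²)
X = 26515683/40390 (X = 656 - (-19843)/(62 + 2*142²) = 656 - (-19843)/(62 + 2*20164) = 656 - (-19843)/(62 + 40328) = 656 - (-19843)/40390 = 656 - 1*(-19843/40390) = 656 + 19843/40390 = 26515683/40390 ≈ 656.49)
-27059 + X = -27059 + 26515683/40390 = -1066397327/40390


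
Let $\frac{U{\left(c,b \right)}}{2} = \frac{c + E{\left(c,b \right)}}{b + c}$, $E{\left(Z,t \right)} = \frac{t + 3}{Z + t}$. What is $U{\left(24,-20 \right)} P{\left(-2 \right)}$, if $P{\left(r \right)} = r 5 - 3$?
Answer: $- \frac{1027}{8} \approx -128.38$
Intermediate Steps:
$P{\left(r \right)} = -3 + 5 r$ ($P{\left(r \right)} = 5 r - 3 = -3 + 5 r$)
$E{\left(Z,t \right)} = \frac{3 + t}{Z + t}$
$U{\left(c,b \right)} = \frac{2 \left(c + \frac{3 + b}{b + c}\right)}{b + c}$ ($U{\left(c,b \right)} = 2 \frac{c + \frac{3 + b}{c + b}}{b + c} = 2 \frac{c + \frac{3 + b}{b + c}}{b + c} = \frac{2 \left(c + \frac{3 + b}{b + c}\right)}{b + c}$)
$U{\left(24,-20 \right)} P{\left(-2 \right)} = \frac{2 \left(3 - 20 + 24 \left(-20 + 24\right)\right)}{\left(-20 + 24\right)^{2}} \left(-3 + 5 \left(-2\right)\right) = \frac{2 \left(3 - 20 + 24 \cdot 4\right)}{16} \left(-3 - 10\right) = 2 \cdot \frac{1}{16} \left(3 - 20 + 96\right) \left(-13\right) = 2 \cdot \frac{1}{16} \cdot 79 \left(-13\right) = \frac{79}{8} \left(-13\right) = - \frac{1027}{8}$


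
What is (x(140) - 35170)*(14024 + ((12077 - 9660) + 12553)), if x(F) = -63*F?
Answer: -1275446060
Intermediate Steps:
(x(140) - 35170)*(14024 + ((12077 - 9660) + 12553)) = (-63*140 - 35170)*(14024 + ((12077 - 9660) + 12553)) = (-8820 - 35170)*(14024 + (2417 + 12553)) = -43990*(14024 + 14970) = -43990*28994 = -1275446060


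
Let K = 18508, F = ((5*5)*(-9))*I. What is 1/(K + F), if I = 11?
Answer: 1/16033 ≈ 6.2371e-5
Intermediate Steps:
F = -2475 (F = ((5*5)*(-9))*11 = (25*(-9))*11 = -225*11 = -2475)
1/(K + F) = 1/(18508 - 2475) = 1/16033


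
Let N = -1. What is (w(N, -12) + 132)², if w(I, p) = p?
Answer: 14400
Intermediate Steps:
(w(N, -12) + 132)² = (-12 + 132)² = 120² = 14400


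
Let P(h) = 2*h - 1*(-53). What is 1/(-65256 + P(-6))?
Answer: -1/65215 ≈ -1.5334e-5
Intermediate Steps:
P(h) = 53 + 2*h (P(h) = 2*h + 53 = 53 + 2*h)
1/(-65256 + P(-6)) = 1/(-65256 + (53 + 2*(-6))) = 1/(-65256 + (53 - 12)) = 1/(-65256 + 41) = 1/(-65215) = -1/65215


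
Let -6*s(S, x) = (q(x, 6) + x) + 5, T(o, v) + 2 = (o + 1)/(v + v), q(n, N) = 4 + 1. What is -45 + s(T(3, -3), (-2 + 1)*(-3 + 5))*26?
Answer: -239/3 ≈ -79.667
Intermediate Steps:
q(n, N) = 5
T(o, v) = -2 + (1 + o)/(2*v) (T(o, v) = -2 + (o + 1)/(v + v) = -2 + (1 + o)/((2*v)) = -2 + (1 + o)*(1/(2*v)) = -2 + (1 + o)/(2*v))
s(S, x) = -5/3 - x/6 (s(S, x) = -((5 + x) + 5)/6 = -(10 + x)/6 = -5/3 - x/6)
-45 + s(T(3, -3), (-2 + 1)*(-3 + 5))*26 = -45 + (-5/3 - (-2 + 1)*(-3 + 5)/6)*26 = -45 + (-5/3 - (-1)*2/6)*26 = -45 + (-5/3 - ⅙*(-2))*26 = -45 + (-5/3 + ⅓)*26 = -45 - 4/3*26 = -45 - 104/3 = -239/3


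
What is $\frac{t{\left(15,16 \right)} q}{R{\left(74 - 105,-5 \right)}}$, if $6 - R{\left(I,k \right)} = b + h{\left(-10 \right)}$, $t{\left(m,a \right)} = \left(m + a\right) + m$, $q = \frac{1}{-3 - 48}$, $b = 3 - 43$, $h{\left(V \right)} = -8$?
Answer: $- \frac{23}{1377} \approx -0.016703$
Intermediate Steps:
$b = -40$ ($b = 3 - 43 = -40$)
$q = - \frac{1}{51}$ ($q = \frac{1}{-51} = - \frac{1}{51} \approx -0.019608$)
$t{\left(m,a \right)} = a + 2 m$ ($t{\left(m,a \right)} = \left(a + m\right) + m = a + 2 m$)
$R{\left(I,k \right)} = 54$ ($R{\left(I,k \right)} = 6 - \left(-40 - 8\right) = 6 - -48 = 6 + 48 = 54$)
$\frac{t{\left(15,16 \right)} q}{R{\left(74 - 105,-5 \right)}} = \frac{\left(16 + 2 \cdot 15\right) \left(- \frac{1}{51}\right)}{54} = \left(16 + 30\right) \left(- \frac{1}{51}\right) \frac{1}{54} = 46 \left(- \frac{1}{51}\right) \frac{1}{54} = \left(- \frac{46}{51}\right) \frac{1}{54} = - \frac{23}{1377}$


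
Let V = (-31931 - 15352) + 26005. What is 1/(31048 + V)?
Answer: 1/9770 ≈ 0.00010235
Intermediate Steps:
V = -21278 (V = -47283 + 26005 = -21278)
1/(31048 + V) = 1/(31048 - 21278) = 1/9770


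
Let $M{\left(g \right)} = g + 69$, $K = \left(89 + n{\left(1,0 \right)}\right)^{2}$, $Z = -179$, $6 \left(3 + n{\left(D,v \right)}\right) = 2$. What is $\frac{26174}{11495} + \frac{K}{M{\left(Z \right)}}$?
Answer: $- \frac{13548797}{206910} \approx -65.482$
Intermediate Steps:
$n{\left(D,v \right)} = - \frac{8}{3}$ ($n{\left(D,v \right)} = -3 + \frac{1}{6} \cdot 2 = -3 + \frac{1}{3} = - \frac{8}{3}$)
$K = \frac{67081}{9}$ ($K = \left(89 - \frac{8}{3}\right)^{2} = \left(\frac{259}{3}\right)^{2} = \frac{67081}{9} \approx 7453.4$)
$M{\left(g \right)} = 69 + g$
$\frac{26174}{11495} + \frac{K}{M{\left(Z \right)}} = \frac{26174}{11495} + \frac{67081}{9 \left(69 - 179\right)} = 26174 \cdot \frac{1}{11495} + \frac{67081}{9 \left(-110\right)} = \frac{26174}{11495} + \frac{67081}{9} \left(- \frac{1}{110}\right) = \frac{26174}{11495} - \frac{67081}{990} = - \frac{13548797}{206910}$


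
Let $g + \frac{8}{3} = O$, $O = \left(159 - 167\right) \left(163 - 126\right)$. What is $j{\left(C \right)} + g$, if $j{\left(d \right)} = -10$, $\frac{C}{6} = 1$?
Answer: $- \frac{926}{3} \approx -308.67$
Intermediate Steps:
$C = 6$ ($C = 6 \cdot 1 = 6$)
$O = -296$ ($O = \left(-8\right) 37 = -296$)
$g = - \frac{896}{3}$ ($g = - \frac{8}{3} - 296 = - \frac{896}{3} \approx -298.67$)
$j{\left(C \right)} + g = -10 - \frac{896}{3} = - \frac{926}{3}$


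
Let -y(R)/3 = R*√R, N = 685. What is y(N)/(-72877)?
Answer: 2055*√685/72877 ≈ 0.73802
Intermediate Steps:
y(R) = -3*R^(3/2) (y(R) = -3*R*√R = -3*R^(3/2))
y(N)/(-72877) = -2055*√685/(-72877) = -2055*√685*(-1/72877) = 2055*√685/72877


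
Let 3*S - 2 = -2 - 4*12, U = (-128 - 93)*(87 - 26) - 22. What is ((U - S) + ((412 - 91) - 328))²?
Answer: 182088036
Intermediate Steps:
U = -13503 (U = -221*61 - 22 = -13481 - 22 = -13503)
S = -16 (S = ⅔ + (-2 - 4*12)/3 = ⅔ + (-2 - 48)/3 = ⅔ + (⅓)*(-50) = ⅔ - 50/3 = -16)
((U - S) + ((412 - 91) - 328))² = ((-13503 - 1*(-16)) + ((412 - 91) - 328))² = ((-13503 + 16) + (321 - 328))² = (-13487 - 7)² = (-13494)² = 182088036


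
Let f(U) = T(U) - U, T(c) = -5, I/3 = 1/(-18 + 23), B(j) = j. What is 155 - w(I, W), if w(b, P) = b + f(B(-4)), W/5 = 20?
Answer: 777/5 ≈ 155.40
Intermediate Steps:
W = 100 (W = 5*20 = 100)
I = ⅗ (I = 3/(-18 + 23) = 3/5 = 3*(⅕) = ⅗ ≈ 0.60000)
f(U) = -5 - U
w(b, P) = -1 + b (w(b, P) = b + (-5 - 1*(-4)) = b + (-5 + 4) = b - 1 = -1 + b)
155 - w(I, W) = 155 - (-1 + ⅗) = 155 - 1*(-⅖) = 155 + ⅖ = 777/5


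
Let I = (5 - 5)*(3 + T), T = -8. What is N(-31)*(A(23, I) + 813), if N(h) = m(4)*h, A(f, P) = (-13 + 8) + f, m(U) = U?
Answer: -103044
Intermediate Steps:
I = 0 (I = (5 - 5)*(3 - 8) = 0*(-5) = 0)
A(f, P) = -5 + f
N(h) = 4*h
N(-31)*(A(23, I) + 813) = (4*(-31))*((-5 + 23) + 813) = -124*(18 + 813) = -124*831 = -103044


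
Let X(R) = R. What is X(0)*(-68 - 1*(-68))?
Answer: 0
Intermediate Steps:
X(0)*(-68 - 1*(-68)) = 0*(-68 - 1*(-68)) = 0*(-68 + 68) = 0*0 = 0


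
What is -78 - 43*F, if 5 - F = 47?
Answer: 1728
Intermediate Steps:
F = -42 (F = 5 - 1*47 = 5 - 47 = -42)
-78 - 43*F = -78 - 43*(-42) = -78 + 1806 = 1728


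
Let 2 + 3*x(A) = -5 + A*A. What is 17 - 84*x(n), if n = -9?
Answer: -2055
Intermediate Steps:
x(A) = -7/3 + A²/3 (x(A) = -⅔ + (-5 + A*A)/3 = -⅔ + (-5 + A²)/3 = -⅔ + (-5/3 + A²/3) = -7/3 + A²/3)
17 - 84*x(n) = 17 - 84*(-7/3 + (⅓)*(-9)²) = 17 - 84*(-7/3 + (⅓)*81) = 17 - 84*(-7/3 + 27) = 17 - 84*74/3 = 17 - 2072 = -2055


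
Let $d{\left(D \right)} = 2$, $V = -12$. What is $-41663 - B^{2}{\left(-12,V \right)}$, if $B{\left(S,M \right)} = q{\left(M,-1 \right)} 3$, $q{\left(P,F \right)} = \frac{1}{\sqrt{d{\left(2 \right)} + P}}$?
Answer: $- \frac{416621}{10} \approx -41662.0$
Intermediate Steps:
$q{\left(P,F \right)} = \frac{1}{\sqrt{2 + P}}$
$B{\left(S,M \right)} = \frac{3}{\sqrt{2 + M}}$ ($B{\left(S,M \right)} = \frac{1}{\sqrt{2 + M}} 3 = \frac{3}{\sqrt{2 + M}}$)
$-41663 - B^{2}{\left(-12,V \right)} = -41663 - \left(\frac{3}{\sqrt{2 - 12}}\right)^{2} = -41663 - \left(\frac{3}{i \sqrt{10}}\right)^{2} = -41663 - \left(3 \left(- \frac{i \sqrt{10}}{10}\right)\right)^{2} = -41663 - \left(- \frac{3 i \sqrt{10}}{10}\right)^{2} = -41663 - - \frac{9}{10} = -41663 + \frac{9}{10} = - \frac{416621}{10}$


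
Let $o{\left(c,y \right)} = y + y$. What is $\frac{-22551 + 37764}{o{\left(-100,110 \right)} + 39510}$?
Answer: $\frac{15213}{39730} \approx 0.38291$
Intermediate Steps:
$o{\left(c,y \right)} = 2 y$
$\frac{-22551 + 37764}{o{\left(-100,110 \right)} + 39510} = \frac{-22551 + 37764}{2 \cdot 110 + 39510} = \frac{15213}{220 + 39510} = \frac{15213}{39730}$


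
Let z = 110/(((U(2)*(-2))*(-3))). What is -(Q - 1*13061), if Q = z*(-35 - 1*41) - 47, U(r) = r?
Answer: 41414/3 ≈ 13805.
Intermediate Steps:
z = 55/6 (z = 110/(((2*(-2))*(-3))) = 110/((-4*(-3))) = 110/12 = 110*(1/12) = 55/6 ≈ 9.1667)
Q = -2231/3 (Q = 55*(-35 - 1*41)/6 - 47 = 55*(-35 - 41)/6 - 47 = (55/6)*(-76) - 47 = -2090/3 - 47 = -2231/3 ≈ -743.67)
-(Q - 1*13061) = -(-2231/3 - 1*13061) = -(-2231/3 - 13061) = -1*(-41414/3) = 41414/3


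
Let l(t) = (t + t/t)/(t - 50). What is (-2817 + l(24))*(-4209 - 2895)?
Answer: 260244384/13 ≈ 2.0019e+7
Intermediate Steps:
l(t) = (1 + t)/(-50 + t) (l(t) = (t + 1)/(-50 + t) = (1 + t)/(-50 + t))
(-2817 + l(24))*(-4209 - 2895) = (-2817 + (1 + 24)/(-50 + 24))*(-4209 - 2895) = (-2817 + 25/(-26))*(-7104) = (-2817 - 1/26*25)*(-7104) = (-2817 - 25/26)*(-7104) = -73267/26*(-7104) = 260244384/13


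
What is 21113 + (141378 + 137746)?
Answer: 300237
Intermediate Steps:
21113 + (141378 + 137746) = 21113 + 279124 = 300237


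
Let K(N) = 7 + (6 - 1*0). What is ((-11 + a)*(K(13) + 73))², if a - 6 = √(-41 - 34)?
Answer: 184900*(1 - I*√3)² ≈ -3.698e+5 - 6.4051e+5*I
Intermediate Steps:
a = 6 + 5*I*√3 (a = 6 + √(-41 - 34) = 6 + √(-75) = 6 + 5*I*√3 ≈ 6.0 + 8.6602*I)
K(N) = 13 (K(N) = 7 + (6 + 0) = 7 + 6 = 13)
((-11 + a)*(K(13) + 73))² = ((-11 + (6 + 5*I*√3))*(13 + 73))² = ((-5 + 5*I*√3)*86)² = (-430 + 430*I*√3)²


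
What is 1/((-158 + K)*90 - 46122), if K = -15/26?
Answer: -13/785121 ≈ -1.6558e-5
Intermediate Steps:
K = -15/26 (K = -15*1/26 = -15/26 ≈ -0.57692)
1/((-158 + K)*90 - 46122) = 1/((-158 - 15/26)*90 - 46122) = 1/(-4123/26*90 - 46122) = 1/(-185535/13 - 46122) = 1/(-785121/13) = -13/785121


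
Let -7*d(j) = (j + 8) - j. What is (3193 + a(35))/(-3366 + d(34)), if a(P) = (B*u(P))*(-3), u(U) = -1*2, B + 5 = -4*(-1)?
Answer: -22309/23570 ≈ -0.94650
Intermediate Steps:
B = -1 (B = -5 - 4*(-1) = -5 + 4 = -1)
u(U) = -2
d(j) = -8/7 (d(j) = -((j + 8) - j)/7 = -((8 + j) - j)/7 = -⅐*8 = -8/7)
a(P) = -6 (a(P) = -1*(-2)*(-3) = 2*(-3) = -6)
(3193 + a(35))/(-3366 + d(34)) = (3193 - 6)/(-3366 - 8/7) = 3187/(-23570/7) = 3187*(-7/23570) = -22309/23570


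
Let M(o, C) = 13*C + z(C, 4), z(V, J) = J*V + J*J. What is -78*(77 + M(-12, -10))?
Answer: 6006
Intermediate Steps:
z(V, J) = J**2 + J*V (z(V, J) = J*V + J**2 = J**2 + J*V)
M(o, C) = 16 + 17*C (M(o, C) = 13*C + 4*(4 + C) = 13*C + (16 + 4*C) = 16 + 17*C)
-78*(77 + M(-12, -10)) = -78*(77 + (16 + 17*(-10))) = -78*(77 + (16 - 170)) = -78*(77 - 154) = -78*(-77) = 6006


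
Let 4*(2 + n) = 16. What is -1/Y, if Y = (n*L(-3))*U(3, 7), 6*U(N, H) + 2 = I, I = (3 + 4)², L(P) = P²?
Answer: -1/141 ≈ -0.0070922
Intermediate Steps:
n = 2 (n = -2 + (¼)*16 = -2 + 4 = 2)
I = 49 (I = 7² = 49)
U(N, H) = 47/6 (U(N, H) = -⅓ + (⅙)*49 = -⅓ + 49/6 = 47/6)
Y = 141 (Y = (2*(-3)²)*(47/6) = (2*9)*(47/6) = 18*(47/6) = 141)
-1/Y = -1/141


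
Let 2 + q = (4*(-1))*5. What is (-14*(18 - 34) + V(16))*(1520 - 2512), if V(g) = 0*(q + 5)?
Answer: -222208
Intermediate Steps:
q = -22 (q = -2 + (4*(-1))*5 = -2 - 4*5 = -2 - 20 = -22)
V(g) = 0 (V(g) = 0*(-22 + 5) = 0*(-17) = 0)
(-14*(18 - 34) + V(16))*(1520 - 2512) = (-14*(18 - 34) + 0)*(1520 - 2512) = (-14*(-16) + 0)*(-992) = (224 + 0)*(-992) = 224*(-992) = -222208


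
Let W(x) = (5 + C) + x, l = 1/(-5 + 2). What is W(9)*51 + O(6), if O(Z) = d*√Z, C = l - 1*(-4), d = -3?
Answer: 901 - 3*√6 ≈ 893.65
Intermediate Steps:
l = -⅓ (l = 1/(-3) = -⅓ ≈ -0.33333)
C = 11/3 (C = -⅓ - 1*(-4) = -⅓ + 4 = 11/3 ≈ 3.6667)
W(x) = 26/3 + x (W(x) = (5 + 11/3) + x = 26/3 + x)
O(Z) = -3*√Z
W(9)*51 + O(6) = (26/3 + 9)*51 - 3*√6 = (53/3)*51 - 3*√6 = 901 - 3*√6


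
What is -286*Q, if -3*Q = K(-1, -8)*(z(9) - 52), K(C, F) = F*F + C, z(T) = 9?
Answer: -258258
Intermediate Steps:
K(C, F) = C + F² (K(C, F) = F² + C = C + F²)
Q = 903 (Q = -(-1 + (-8)²)*(9 - 52)/3 = -(-1 + 64)*(-43)/3 = -21*(-43) = -⅓*(-2709) = 903)
-286*Q = -286*903 = -258258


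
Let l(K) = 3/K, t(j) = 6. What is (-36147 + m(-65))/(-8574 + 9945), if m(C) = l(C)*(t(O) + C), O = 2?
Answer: -783126/29705 ≈ -26.363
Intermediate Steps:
m(C) = 3*(6 + C)/C (m(C) = (3/C)*(6 + C) = 3*(6 + C)/C)
(-36147 + m(-65))/(-8574 + 9945) = (-36147 + (3 + 18/(-65)))/(-8574 + 9945) = (-36147 + (3 + 18*(-1/65)))/1371 = (-36147 + (3 - 18/65))*(1/1371) = (-36147 + 177/65)*(1/1371) = -2349378/65*1/1371 = -783126/29705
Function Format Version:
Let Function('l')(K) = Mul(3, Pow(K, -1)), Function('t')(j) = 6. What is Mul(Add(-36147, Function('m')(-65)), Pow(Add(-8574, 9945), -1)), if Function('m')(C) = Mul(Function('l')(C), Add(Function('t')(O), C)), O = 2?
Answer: Rational(-783126, 29705) ≈ -26.363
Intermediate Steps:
Function('m')(C) = Mul(3, Pow(C, -1), Add(6, C)) (Function('m')(C) = Mul(Mul(3, Pow(C, -1)), Add(6, C)) = Mul(3, Pow(C, -1), Add(6, C)))
Mul(Add(-36147, Function('m')(-65)), Pow(Add(-8574, 9945), -1)) = Mul(Add(-36147, Add(3, Mul(18, Pow(-65, -1)))), Pow(Add(-8574, 9945), -1)) = Mul(Add(-36147, Add(3, Mul(18, Rational(-1, 65)))), Pow(1371, -1)) = Mul(Add(-36147, Add(3, Rational(-18, 65))), Rational(1, 1371)) = Mul(Add(-36147, Rational(177, 65)), Rational(1, 1371)) = Mul(Rational(-2349378, 65), Rational(1, 1371)) = Rational(-783126, 29705)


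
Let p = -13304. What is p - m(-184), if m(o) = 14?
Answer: -13318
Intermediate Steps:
p - m(-184) = -13304 - 1*14 = -13304 - 14 = -13318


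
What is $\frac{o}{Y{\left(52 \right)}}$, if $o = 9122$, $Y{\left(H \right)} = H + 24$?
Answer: $\frac{4561}{38} \approx 120.03$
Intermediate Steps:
$Y{\left(H \right)} = 24 + H$
$\frac{o}{Y{\left(52 \right)}} = \frac{9122}{24 + 52} = \frac{9122}{76} = 9122 \cdot \frac{1}{76} = \frac{4561}{38}$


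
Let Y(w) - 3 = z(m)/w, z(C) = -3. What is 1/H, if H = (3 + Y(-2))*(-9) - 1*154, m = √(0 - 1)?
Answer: -2/443 ≈ -0.0045147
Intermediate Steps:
m = I (m = √(-1) = I ≈ 1.0*I)
Y(w) = 3 - 3/w
H = -443/2 (H = (3 + (3 - 3/(-2)))*(-9) - 1*154 = (3 + (3 - 3*(-½)))*(-9) - 154 = (3 + (3 + 3/2))*(-9) - 154 = (3 + 9/2)*(-9) - 154 = (15/2)*(-9) - 154 = -135/2 - 154 = -443/2 ≈ -221.50)
1/H = 1/(-443/2) = -2/443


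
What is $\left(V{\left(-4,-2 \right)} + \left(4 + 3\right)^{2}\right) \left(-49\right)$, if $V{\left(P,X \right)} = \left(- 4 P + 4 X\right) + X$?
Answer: $-2695$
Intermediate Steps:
$V{\left(P,X \right)} = - 4 P + 5 X$
$\left(V{\left(-4,-2 \right)} + \left(4 + 3\right)^{2}\right) \left(-49\right) = \left(\left(\left(-4\right) \left(-4\right) + 5 \left(-2\right)\right) + \left(4 + 3\right)^{2}\right) \left(-49\right) = \left(\left(16 - 10\right) + 7^{2}\right) \left(-49\right) = \left(6 + 49\right) \left(-49\right) = 55 \left(-49\right) = -2695$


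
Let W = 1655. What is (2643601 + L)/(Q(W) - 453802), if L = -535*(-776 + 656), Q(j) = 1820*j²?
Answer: 2707801/4984571698 ≈ 0.00054324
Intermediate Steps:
L = 64200 (L = -535*(-120) = 64200)
(2643601 + L)/(Q(W) - 453802) = (2643601 + 64200)/(1820*1655² - 453802) = 2707801/(1820*2739025 - 453802) = 2707801/(4985025500 - 453802) = 2707801/4984571698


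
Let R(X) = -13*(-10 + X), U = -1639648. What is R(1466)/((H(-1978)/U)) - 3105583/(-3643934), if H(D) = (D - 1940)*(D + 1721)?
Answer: 56546778263409577/1834585943442 ≈ 30823.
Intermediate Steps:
H(D) = (-1940 + D)*(1721 + D)
R(X) = 130 - 13*X
R(1466)/((H(-1978)/U)) - 3105583/(-3643934) = (130 - 13*1466)/(((-3338740 + (-1978)² - 219*(-1978))/(-1639648))) - 3105583/(-3643934) = (130 - 19058)/(((-3338740 + 3912484 + 433182)*(-1/1639648))) - 3105583*(-1/3643934) = -18928/(1006926*(-1/1639648)) + 3105583/3643934 = -18928/(-503463/819824) + 3105583/3643934 = -18928*(-819824/503463) + 3105583/3643934 = 15517628672/503463 + 3105583/3643934 = 56546778263409577/1834585943442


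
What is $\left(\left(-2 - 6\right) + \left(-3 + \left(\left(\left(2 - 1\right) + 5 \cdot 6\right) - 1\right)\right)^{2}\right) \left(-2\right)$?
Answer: $-1442$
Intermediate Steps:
$\left(\left(-2 - 6\right) + \left(-3 + \left(\left(\left(2 - 1\right) + 5 \cdot 6\right) - 1\right)\right)^{2}\right) \left(-2\right) = \left(-8 + \left(-3 + \left(\left(\left(2 - 1\right) + 30\right) - 1\right)\right)^{2}\right) \left(-2\right) = \left(-8 + \left(-3 + \left(\left(1 + 30\right) - 1\right)\right)^{2}\right) \left(-2\right) = \left(-8 + \left(-3 + \left(31 - 1\right)\right)^{2}\right) \left(-2\right) = \left(-8 + \left(-3 + 30\right)^{2}\right) \left(-2\right) = \left(-8 + 27^{2}\right) \left(-2\right) = \left(-8 + 729\right) \left(-2\right) = 721 \left(-2\right) = -1442$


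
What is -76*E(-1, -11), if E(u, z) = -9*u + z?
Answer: 152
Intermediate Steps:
E(u, z) = z - 9*u
-76*E(-1, -11) = -76*(-11 - 9*(-1)) = -76*(-11 + 9) = -76*(-2) = 152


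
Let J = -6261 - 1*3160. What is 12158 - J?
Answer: 21579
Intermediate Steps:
J = -9421 (J = -6261 - 3160 = -9421)
12158 - J = 12158 - 1*(-9421) = 12158 + 9421 = 21579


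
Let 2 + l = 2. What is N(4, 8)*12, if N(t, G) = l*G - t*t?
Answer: -192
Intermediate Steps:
l = 0 (l = -2 + 2 = 0)
N(t, G) = -t² (N(t, G) = 0*G - t*t = 0 - t² = -t²)
N(4, 8)*12 = -1*4²*12 = -1*16*12 = -16*12 = -192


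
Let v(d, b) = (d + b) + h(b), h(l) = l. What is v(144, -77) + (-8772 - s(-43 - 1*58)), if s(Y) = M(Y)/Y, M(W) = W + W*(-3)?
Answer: -8780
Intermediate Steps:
M(W) = -2*W (M(W) = W - 3*W = -2*W)
s(Y) = -2 (s(Y) = (-2*Y)/Y = -2)
v(d, b) = d + 2*b (v(d, b) = (d + b) + b = (b + d) + b = d + 2*b)
v(144, -77) + (-8772 - s(-43 - 1*58)) = (144 + 2*(-77)) + (-8772 - 1*(-2)) = (144 - 154) + (-8772 + 2) = -10 - 8770 = -8780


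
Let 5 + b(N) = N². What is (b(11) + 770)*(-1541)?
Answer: -1365326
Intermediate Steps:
b(N) = -5 + N²
(b(11) + 770)*(-1541) = ((-5 + 11²) + 770)*(-1541) = ((-5 + 121) + 770)*(-1541) = (116 + 770)*(-1541) = 886*(-1541) = -1365326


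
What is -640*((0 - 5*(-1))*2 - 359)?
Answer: 223360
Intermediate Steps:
-640*((0 - 5*(-1))*2 - 359) = -640*((0 + 5)*2 - 359) = -640*(5*2 - 359) = -640*(10 - 359) = -640*(-349) = 223360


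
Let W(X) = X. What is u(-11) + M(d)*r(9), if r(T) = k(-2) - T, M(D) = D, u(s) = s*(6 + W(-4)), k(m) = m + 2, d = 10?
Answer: -112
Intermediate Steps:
k(m) = 2 + m
u(s) = 2*s (u(s) = s*(6 - 4) = s*2 = 2*s)
r(T) = -T (r(T) = (2 - 2) - T = 0 - T = -T)
u(-11) + M(d)*r(9) = 2*(-11) + 10*(-1*9) = -22 + 10*(-9) = -22 - 90 = -112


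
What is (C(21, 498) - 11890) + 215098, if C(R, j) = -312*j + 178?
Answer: 48010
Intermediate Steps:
C(R, j) = 178 - 312*j
(C(21, 498) - 11890) + 215098 = ((178 - 312*498) - 11890) + 215098 = ((178 - 155376) - 11890) + 215098 = (-155198 - 11890) + 215098 = -167088 + 215098 = 48010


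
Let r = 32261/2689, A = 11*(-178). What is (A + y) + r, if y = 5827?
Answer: 10436002/2689 ≈ 3881.0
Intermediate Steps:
A = -1958
r = 32261/2689 (r = 32261*(1/2689) = 32261/2689 ≈ 11.997)
(A + y) + r = (-1958 + 5827) + 32261/2689 = 3869 + 32261/2689 = 10436002/2689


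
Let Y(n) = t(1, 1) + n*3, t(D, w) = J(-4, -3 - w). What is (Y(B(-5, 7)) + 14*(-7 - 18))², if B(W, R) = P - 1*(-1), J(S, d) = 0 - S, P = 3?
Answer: 111556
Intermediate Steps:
J(S, d) = -S
t(D, w) = 4 (t(D, w) = -1*(-4) = 4)
B(W, R) = 4 (B(W, R) = 3 - 1*(-1) = 3 + 1 = 4)
Y(n) = 4 + 3*n (Y(n) = 4 + n*3 = 4 + 3*n)
(Y(B(-5, 7)) + 14*(-7 - 18))² = ((4 + 3*4) + 14*(-7 - 18))² = ((4 + 12) + 14*(-25))² = (16 - 350)² = (-334)² = 111556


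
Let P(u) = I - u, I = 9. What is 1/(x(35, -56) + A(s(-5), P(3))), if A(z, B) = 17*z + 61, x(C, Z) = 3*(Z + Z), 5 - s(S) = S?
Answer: -1/105 ≈ -0.0095238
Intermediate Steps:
s(S) = 5 - S
x(C, Z) = 6*Z (x(C, Z) = 3*(2*Z) = 6*Z)
P(u) = 9 - u
A(z, B) = 61 + 17*z
1/(x(35, -56) + A(s(-5), P(3))) = 1/(6*(-56) + (61 + 17*(5 - 1*(-5)))) = 1/(-336 + (61 + 17*(5 + 5))) = 1/(-336 + (61 + 17*10)) = 1/(-336 + (61 + 170)) = 1/(-336 + 231) = 1/(-105) = -1/105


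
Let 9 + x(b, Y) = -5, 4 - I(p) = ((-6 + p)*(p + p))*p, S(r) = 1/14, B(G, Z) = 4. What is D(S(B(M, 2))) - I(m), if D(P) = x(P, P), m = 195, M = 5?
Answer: 14373432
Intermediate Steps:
S(r) = 1/14
I(p) = 4 - 2*p²*(-6 + p) (I(p) = 4 - (-6 + p)*(p + p)*p = 4 - (-6 + p)*(2*p)*p = 4 - 2*p*(-6 + p)*p = 4 - 2*p²*(-6 + p))
x(b, Y) = -14 (x(b, Y) = -9 - 5 = -14)
D(P) = -14
D(S(B(M, 2))) - I(m) = -14 - (4 - 2*195³ + 12*195²) = -14 - (4 - 2*7414875 + 12*38025) = -14 - (4 - 14829750 + 456300) = -14 - 1*(-14373446) = -14 + 14373446 = 14373432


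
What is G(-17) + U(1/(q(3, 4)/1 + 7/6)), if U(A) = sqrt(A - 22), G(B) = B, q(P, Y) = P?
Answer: -17 + 4*I*sqrt(34)/5 ≈ -17.0 + 4.6648*I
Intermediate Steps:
U(A) = sqrt(-22 + A)
G(-17) + U(1/(q(3, 4)/1 + 7/6)) = -17 + sqrt(-22 + 1/(3/1 + 7/6)) = -17 + sqrt(-22 + 1/(3*1 + 7*(1/6))) = -17 + sqrt(-22 + 1/(3 + 7/6)) = -17 + sqrt(-22 + 1/(25/6)) = -17 + sqrt(-22 + 6/25) = -17 + sqrt(-544/25) = -17 + 4*I*sqrt(34)/5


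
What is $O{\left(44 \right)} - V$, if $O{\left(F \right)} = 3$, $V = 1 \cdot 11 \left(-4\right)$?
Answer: $47$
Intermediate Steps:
$V = -44$ ($V = 11 \left(-4\right) = -44$)
$O{\left(44 \right)} - V = 3 - -44 = 3 + 44 = 47$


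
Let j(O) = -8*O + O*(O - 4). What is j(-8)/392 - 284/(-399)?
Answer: 3128/2793 ≈ 1.1199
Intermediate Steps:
j(O) = -8*O + O*(-4 + O)
j(-8)/392 - 284/(-399) = -8*(-12 - 8)/392 - 284/(-399) = -8*(-20)*(1/392) - 284*(-1/399) = 160*(1/392) + 284/399 = 20/49 + 284/399 = 3128/2793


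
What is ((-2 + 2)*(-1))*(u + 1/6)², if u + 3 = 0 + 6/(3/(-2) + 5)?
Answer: 0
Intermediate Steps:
u = -9/7 (u = -3 + (0 + 6/(3/(-2) + 5)) = -3 + (0 + 6/(3*(-½) + 5)) = -3 + (0 + 6/(-3/2 + 5)) = -3 + (0 + 6/(7/2)) = -3 + (0 + (2/7)*6) = -3 + (0 + 12/7) = -3 + 12/7 = -9/7 ≈ -1.2857)
((-2 + 2)*(-1))*(u + 1/6)² = ((-2 + 2)*(-1))*(-9/7 + 1/6)² = (0*(-1))*(-9/7 + ⅙)² = 0*(-47/42)² = 0*(2209/1764) = 0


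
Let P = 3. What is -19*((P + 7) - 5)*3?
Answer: -285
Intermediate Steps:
-19*((P + 7) - 5)*3 = -19*((3 + 7) - 5)*3 = -19*(10 - 5)*3 = -19*5*3 = -95*3 = -285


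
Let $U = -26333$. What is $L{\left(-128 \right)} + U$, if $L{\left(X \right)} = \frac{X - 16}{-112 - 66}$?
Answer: $- \frac{2343565}{89} \approx -26332.0$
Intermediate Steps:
$L{\left(X \right)} = \frac{8}{89} - \frac{X}{178}$ ($L{\left(X \right)} = \frac{-16 + X}{-178} = \left(-16 + X\right) \left(- \frac{1}{178}\right) = \frac{8}{89} - \frac{X}{178}$)
$L{\left(-128 \right)} + U = \left(\frac{8}{89} - - \frac{64}{89}\right) - 26333 = \left(\frac{8}{89} + \frac{64}{89}\right) - 26333 = \frac{72}{89} - 26333 = - \frac{2343565}{89}$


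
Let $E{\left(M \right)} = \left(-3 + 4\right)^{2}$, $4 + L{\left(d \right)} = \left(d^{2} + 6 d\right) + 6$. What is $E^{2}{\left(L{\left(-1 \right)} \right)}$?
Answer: $1$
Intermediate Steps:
$L{\left(d \right)} = 2 + d^{2} + 6 d$ ($L{\left(d \right)} = -4 + \left(\left(d^{2} + 6 d\right) + 6\right) = -4 + \left(6 + d^{2} + 6 d\right) = 2 + d^{2} + 6 d$)
$E{\left(M \right)} = 1$ ($E{\left(M \right)} = 1^{2} = 1$)
$E^{2}{\left(L{\left(-1 \right)} \right)} = 1^{2} = 1$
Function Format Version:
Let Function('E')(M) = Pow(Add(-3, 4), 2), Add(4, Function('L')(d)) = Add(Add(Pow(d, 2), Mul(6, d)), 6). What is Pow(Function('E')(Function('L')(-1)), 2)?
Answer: 1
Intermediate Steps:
Function('L')(d) = Add(2, Pow(d, 2), Mul(6, d)) (Function('L')(d) = Add(-4, Add(Add(Pow(d, 2), Mul(6, d)), 6)) = Add(-4, Add(6, Pow(d, 2), Mul(6, d))) = Add(2, Pow(d, 2), Mul(6, d)))
Function('E')(M) = 1 (Function('E')(M) = Pow(1, 2) = 1)
Pow(Function('E')(Function('L')(-1)), 2) = Pow(1, 2) = 1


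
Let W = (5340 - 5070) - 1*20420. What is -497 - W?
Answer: 19653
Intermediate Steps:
W = -20150 (W = 270 - 20420 = -20150)
-497 - W = -497 - 1*(-20150) = -497 + 20150 = 19653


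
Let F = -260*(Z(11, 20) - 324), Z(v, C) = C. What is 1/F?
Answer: 1/79040 ≈ 1.2652e-5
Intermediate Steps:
F = 79040 (F = -260*(20 - 324) = -260*(-304) = 79040)
1/F = 1/79040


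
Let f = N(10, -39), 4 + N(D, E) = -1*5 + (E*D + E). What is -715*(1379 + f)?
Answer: -672815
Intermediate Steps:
N(D, E) = -9 + E + D*E (N(D, E) = -4 + (-1*5 + (E*D + E)) = -4 + (-5 + (D*E + E)) = -4 + (-5 + (E + D*E)) = -4 + (-5 + E + D*E) = -9 + E + D*E)
f = -438 (f = -9 - 39 + 10*(-39) = -9 - 39 - 390 = -438)
-715*(1379 + f) = -715*(1379 - 438) = -715*941 = -672815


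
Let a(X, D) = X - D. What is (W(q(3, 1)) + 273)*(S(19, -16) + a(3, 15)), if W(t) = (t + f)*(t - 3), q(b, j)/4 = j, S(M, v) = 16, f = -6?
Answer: 1084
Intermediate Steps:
q(b, j) = 4*j
W(t) = (-6 + t)*(-3 + t) (W(t) = (t - 6)*(t - 3) = (-6 + t)*(-3 + t))
(W(q(3, 1)) + 273)*(S(19, -16) + a(3, 15)) = ((18 + (4*1)² - 36) + 273)*(16 + (3 - 1*15)) = ((18 + 4² - 9*4) + 273)*(16 + (3 - 15)) = ((18 + 16 - 36) + 273)*(16 - 12) = (-2 + 273)*4 = 271*4 = 1084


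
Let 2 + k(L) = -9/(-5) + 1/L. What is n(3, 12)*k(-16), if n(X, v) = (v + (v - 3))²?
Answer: -9261/80 ≈ -115.76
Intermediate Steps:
n(X, v) = (-3 + 2*v)² (n(X, v) = (v + (-3 + v))² = (-3 + 2*v)²)
k(L) = -⅕ + 1/L (k(L) = -2 + (-9/(-5) + 1/L) = -2 + (-9*(-⅕) + 1/L) = -2 + (9/5 + 1/L) = -⅕ + 1/L)
n(3, 12)*k(-16) = (-3 + 2*12)²*((⅕)*(5 - 1*(-16))/(-16)) = (-3 + 24)²*((⅕)*(-1/16)*(5 + 16)) = 21²*((⅕)*(-1/16)*21) = 441*(-21/80) = -9261/80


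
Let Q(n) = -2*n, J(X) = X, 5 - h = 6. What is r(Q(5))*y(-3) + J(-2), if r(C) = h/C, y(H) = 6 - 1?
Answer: -3/2 ≈ -1.5000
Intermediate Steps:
h = -1 (h = 5 - 1*6 = 5 - 6 = -1)
y(H) = 5
r(C) = -1/C
r(Q(5))*y(-3) + J(-2) = -1/((-2*5))*5 - 2 = -1/(-10)*5 - 2 = -1*(-⅒)*5 - 2 = (⅒)*5 - 2 = ½ - 2 = -3/2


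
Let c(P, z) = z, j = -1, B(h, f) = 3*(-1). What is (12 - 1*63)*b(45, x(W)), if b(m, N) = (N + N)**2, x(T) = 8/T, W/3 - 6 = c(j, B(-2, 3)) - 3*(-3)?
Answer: -272/27 ≈ -10.074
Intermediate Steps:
B(h, f) = -3
W = 36 (W = 18 + 3*(-3 - 3*(-3)) = 18 + 3*(-3 + 9) = 18 + 3*6 = 18 + 18 = 36)
b(m, N) = 4*N**2 (b(m, N) = (2*N)**2 = 4*N**2)
(12 - 1*63)*b(45, x(W)) = (12 - 1*63)*(4*(8/36)**2) = (12 - 63)*(4*(8*(1/36))**2) = -204*(2/9)**2 = -204*4/81 = -51*16/81 = -272/27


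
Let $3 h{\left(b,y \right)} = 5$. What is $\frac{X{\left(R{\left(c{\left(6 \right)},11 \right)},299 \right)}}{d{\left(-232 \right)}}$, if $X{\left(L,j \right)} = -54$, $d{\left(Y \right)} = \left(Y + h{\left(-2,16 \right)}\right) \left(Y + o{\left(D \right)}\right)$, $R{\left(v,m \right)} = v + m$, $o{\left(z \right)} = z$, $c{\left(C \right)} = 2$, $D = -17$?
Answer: $- \frac{54}{57353} \approx -0.00094154$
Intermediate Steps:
$h{\left(b,y \right)} = \frac{5}{3}$ ($h{\left(b,y \right)} = \frac{1}{3} \cdot 5 = \frac{5}{3}$)
$R{\left(v,m \right)} = m + v$
$d{\left(Y \right)} = \left(-17 + Y\right) \left(\frac{5}{3} + Y\right)$ ($d{\left(Y \right)} = \left(Y + \frac{5}{3}\right) \left(Y - 17\right) = \left(\frac{5}{3} + Y\right) \left(-17 + Y\right) = \left(-17 + Y\right) \left(\frac{5}{3} + Y\right)$)
$\frac{X{\left(R{\left(c{\left(6 \right)},11 \right)},299 \right)}}{d{\left(-232 \right)}} = - \frac{54}{- \frac{85}{3} + \left(-232\right)^{2} - - \frac{10672}{3}} = - \frac{54}{- \frac{85}{3} + 53824 + \frac{10672}{3}} = - \frac{54}{57353}$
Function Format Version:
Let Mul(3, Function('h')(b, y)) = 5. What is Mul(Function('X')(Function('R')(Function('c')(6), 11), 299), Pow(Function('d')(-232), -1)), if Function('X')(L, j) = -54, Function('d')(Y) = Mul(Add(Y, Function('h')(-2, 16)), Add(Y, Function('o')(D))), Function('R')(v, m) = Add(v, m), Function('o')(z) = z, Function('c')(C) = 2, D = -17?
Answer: Rational(-54, 57353) ≈ -0.00094154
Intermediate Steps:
Function('h')(b, y) = Rational(5, 3) (Function('h')(b, y) = Mul(Rational(1, 3), 5) = Rational(5, 3))
Function('R')(v, m) = Add(m, v)
Function('d')(Y) = Mul(Add(-17, Y), Add(Rational(5, 3), Y)) (Function('d')(Y) = Mul(Add(Y, Rational(5, 3)), Add(Y, -17)) = Mul(Add(Rational(5, 3), Y), Add(-17, Y)) = Mul(Add(-17, Y), Add(Rational(5, 3), Y)))
Mul(Function('X')(Function('R')(Function('c')(6), 11), 299), Pow(Function('d')(-232), -1)) = Mul(-54, Pow(Add(Rational(-85, 3), Pow(-232, 2), Mul(Rational(-46, 3), -232)), -1)) = Mul(-54, Pow(Add(Rational(-85, 3), 53824, Rational(10672, 3)), -1)) = Mul(-54, Pow(57353, -1)) = Mul(-54, Rational(1, 57353)) = Rational(-54, 57353)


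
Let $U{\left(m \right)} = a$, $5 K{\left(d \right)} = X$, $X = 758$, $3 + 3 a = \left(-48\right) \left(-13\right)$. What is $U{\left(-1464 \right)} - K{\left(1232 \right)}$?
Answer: $\frac{277}{5} \approx 55.4$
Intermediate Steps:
$a = 207$ ($a = -1 + \frac{\left(-48\right) \left(-13\right)}{3} = -1 + \frac{1}{3} \cdot 624 = -1 + 208 = 207$)
$K{\left(d \right)} = \frac{758}{5}$ ($K{\left(d \right)} = \frac{1}{5} \cdot 758 = \frac{758}{5}$)
$U{\left(m \right)} = 207$
$U{\left(-1464 \right)} - K{\left(1232 \right)} = 207 - \frac{758}{5} = \frac{277}{5}$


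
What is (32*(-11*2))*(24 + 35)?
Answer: -41536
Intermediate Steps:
(32*(-11*2))*(24 + 35) = (32*(-22))*59 = -704*59 = -41536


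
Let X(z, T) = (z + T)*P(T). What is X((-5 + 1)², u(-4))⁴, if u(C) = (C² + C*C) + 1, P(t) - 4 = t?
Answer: 10804165206961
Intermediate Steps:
P(t) = 4 + t
u(C) = 1 + 2*C² (u(C) = (C² + C²) + 1 = 2*C² + 1 = 1 + 2*C²)
X(z, T) = (4 + T)*(T + z) (X(z, T) = (z + T)*(4 + T) = (T + z)*(4 + T) = (4 + T)*(T + z))
X((-5 + 1)², u(-4))⁴ = ((4 + (1 + 2*(-4)²))*((1 + 2*(-4)²) + (-5 + 1)²))⁴ = ((4 + (1 + 2*16))*((1 + 2*16) + (-4)²))⁴ = ((4 + (1 + 32))*((1 + 32) + 16))⁴ = ((4 + 33)*(33 + 16))⁴ = (37*49)⁴ = 1813⁴ = 10804165206961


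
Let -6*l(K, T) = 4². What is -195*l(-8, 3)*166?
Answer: 86320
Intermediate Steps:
l(K, T) = -8/3 (l(K, T) = -⅙*4² = -⅙*16 = -8/3)
-195*l(-8, 3)*166 = -195*(-8/3)*166 = 520*166 = 86320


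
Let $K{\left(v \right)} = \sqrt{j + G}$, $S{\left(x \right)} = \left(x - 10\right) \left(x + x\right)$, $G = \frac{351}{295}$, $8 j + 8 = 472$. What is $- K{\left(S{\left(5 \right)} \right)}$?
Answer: $- \frac{\sqrt{5150995}}{295} \approx -7.6935$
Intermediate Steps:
$j = 58$ ($j = -1 + \frac{1}{8} \cdot 472 = -1 + 59 = 58$)
$G = \frac{351}{295}$ ($G = 351 \cdot \frac{1}{295} = \frac{351}{295} \approx 1.1898$)
$S{\left(x \right)} = 2 x \left(-10 + x\right)$ ($S{\left(x \right)} = \left(-10 + x\right) 2 x = 2 x \left(-10 + x\right)$)
$K{\left(v \right)} = \frac{\sqrt{5150995}}{295}$ ($K{\left(v \right)} = \sqrt{58 + \frac{351}{295}} = \sqrt{\frac{17461}{295}} = \frac{\sqrt{5150995}}{295}$)
$- K{\left(S{\left(5 \right)} \right)} = - \frac{\sqrt{5150995}}{295}$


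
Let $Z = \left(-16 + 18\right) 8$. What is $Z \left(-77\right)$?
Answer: $-1232$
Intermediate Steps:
$Z = 16$ ($Z = 2 \cdot 8 = 16$)
$Z \left(-77\right) = 16 \left(-77\right) = -1232$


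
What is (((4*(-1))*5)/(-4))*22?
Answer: 110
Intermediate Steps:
(((4*(-1))*5)/(-4))*22 = (-4*5*(-¼))*22 = -20*(-¼)*22 = 5*22 = 110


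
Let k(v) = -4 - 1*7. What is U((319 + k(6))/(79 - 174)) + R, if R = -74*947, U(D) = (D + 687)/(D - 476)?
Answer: -3190576141/45528 ≈ -70079.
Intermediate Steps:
k(v) = -11 (k(v) = -4 - 7 = -11)
U(D) = (687 + D)/(-476 + D)
R = -70078
U((319 + k(6))/(79 - 174)) + R = (687 + (319 - 11)/(79 - 174))/(-476 + (319 - 11)/(79 - 174)) - 70078 = (687 + 308/(-95))/(-476 + 308/(-95)) - 70078 = (687 + 308*(-1/95))/(-476 + 308*(-1/95)) - 70078 = (687 - 308/95)/(-476 - 308/95) - 70078 = (64957/95)/(-45528/95) - 70078 = -95/45528*64957/95 - 70078 = -64957/45528 - 70078 = -3190576141/45528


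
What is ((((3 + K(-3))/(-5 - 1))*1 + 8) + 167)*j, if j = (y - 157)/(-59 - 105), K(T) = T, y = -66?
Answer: 39025/164 ≈ 237.96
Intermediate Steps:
j = 223/164 (j = (-66 - 157)/(-59 - 105) = -223/(-164) = -223*(-1/164) = 223/164 ≈ 1.3598)
((((3 + K(-3))/(-5 - 1))*1 + 8) + 167)*j = ((((3 - 3)/(-5 - 1))*1 + 8) + 167)*(223/164) = (((0/(-6))*1 + 8) + 167)*(223/164) = (((0*(-1/6))*1 + 8) + 167)*(223/164) = ((0*1 + 8) + 167)*(223/164) = ((0 + 8) + 167)*(223/164) = (8 + 167)*(223/164) = 175*(223/164) = 39025/164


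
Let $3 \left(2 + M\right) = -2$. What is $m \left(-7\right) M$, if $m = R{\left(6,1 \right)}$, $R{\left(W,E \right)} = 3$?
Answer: $56$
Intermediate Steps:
$M = - \frac{8}{3}$ ($M = -2 + \frac{1}{3} \left(-2\right) = -2 - \frac{2}{3} = - \frac{8}{3} \approx -2.6667$)
$m = 3$
$m \left(-7\right) M = 3 \left(-7\right) \left(- \frac{8}{3}\right) = \left(-21\right) \left(- \frac{8}{3}\right) = 56$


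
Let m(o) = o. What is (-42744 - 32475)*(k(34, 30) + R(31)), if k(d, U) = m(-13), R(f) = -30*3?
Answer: 7747557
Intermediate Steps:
R(f) = -90
k(d, U) = -13
(-42744 - 32475)*(k(34, 30) + R(31)) = (-42744 - 32475)*(-13 - 90) = -75219*(-103) = 7747557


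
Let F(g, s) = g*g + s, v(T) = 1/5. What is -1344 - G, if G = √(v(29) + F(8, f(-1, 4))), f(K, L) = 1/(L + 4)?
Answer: -1344 - √25730/20 ≈ -1352.0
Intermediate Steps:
v(T) = ⅕
f(K, L) = 1/(4 + L)
F(g, s) = s + g² (F(g, s) = g² + s = s + g²)
G = √25730/20 (G = √(⅕ + (1/(4 + 4) + 8²)) = √(⅕ + (1/8 + 64)) = √(⅕ + (⅛ + 64)) = √(⅕ + 513/8) = √(2573/40) = √25730/20 ≈ 8.0203)
-1344 - G = -1344 - √25730/20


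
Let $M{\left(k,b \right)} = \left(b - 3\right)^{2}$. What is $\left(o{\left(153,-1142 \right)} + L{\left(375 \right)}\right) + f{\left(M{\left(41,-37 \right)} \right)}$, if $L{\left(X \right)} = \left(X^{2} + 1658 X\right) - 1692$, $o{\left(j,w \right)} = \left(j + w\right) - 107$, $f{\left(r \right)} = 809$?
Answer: $760396$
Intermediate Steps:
$M{\left(k,b \right)} = \left(-3 + b\right)^{2}$
$o{\left(j,w \right)} = -107 + j + w$
$L{\left(X \right)} = -1692 + X^{2} + 1658 X$
$\left(o{\left(153,-1142 \right)} + L{\left(375 \right)}\right) + f{\left(M{\left(41,-37 \right)} \right)} = \left(\left(-107 + 153 - 1142\right) + \left(-1692 + 375^{2} + 1658 \cdot 375\right)\right) + 809 = \left(-1096 + \left(-1692 + 140625 + 621750\right)\right) + 809 = \left(-1096 + 760683\right) + 809 = 759587 + 809 = 760396$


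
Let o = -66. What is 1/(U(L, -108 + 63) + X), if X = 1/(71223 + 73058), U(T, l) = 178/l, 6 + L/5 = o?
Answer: -6492645/25681973 ≈ -0.25281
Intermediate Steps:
L = -360 (L = -30 + 5*(-66) = -30 - 330 = -360)
X = 1/144281 ≈ 6.9309e-6
1/(U(L, -108 + 63) + X) = 1/(178/(-108 + 63) + 1/144281) = 1/(178/(-45) + 1/144281) = 1/(178*(-1/45) + 1/144281) = 1/(-178/45 + 1/144281) = 1/(-25681973/6492645) = -6492645/25681973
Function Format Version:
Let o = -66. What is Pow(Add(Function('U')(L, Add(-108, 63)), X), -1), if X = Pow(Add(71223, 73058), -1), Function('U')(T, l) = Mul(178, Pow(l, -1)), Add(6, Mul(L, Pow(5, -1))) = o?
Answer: Rational(-6492645, 25681973) ≈ -0.25281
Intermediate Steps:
L = -360 (L = Add(-30, Mul(5, -66)) = Add(-30, -330) = -360)
X = Rational(1, 144281) (X = Pow(144281, -1) = Rational(1, 144281) ≈ 6.9309e-6)
Pow(Add(Function('U')(L, Add(-108, 63)), X), -1) = Pow(Add(Mul(178, Pow(Add(-108, 63), -1)), Rational(1, 144281)), -1) = Pow(Add(Mul(178, Pow(-45, -1)), Rational(1, 144281)), -1) = Pow(Add(Mul(178, Rational(-1, 45)), Rational(1, 144281)), -1) = Pow(Add(Rational(-178, 45), Rational(1, 144281)), -1) = Pow(Rational(-25681973, 6492645), -1) = Rational(-6492645, 25681973)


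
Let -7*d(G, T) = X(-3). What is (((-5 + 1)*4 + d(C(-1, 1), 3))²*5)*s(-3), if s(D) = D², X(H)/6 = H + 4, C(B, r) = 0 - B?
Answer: 626580/49 ≈ 12787.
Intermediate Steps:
C(B, r) = -B
X(H) = 24 + 6*H (X(H) = 6*(H + 4) = 6*(4 + H) = 24 + 6*H)
d(G, T) = -6/7 (d(G, T) = -(24 + 6*(-3))/7 = -(24 - 18)/7 = -⅐*6 = -6/7)
(((-5 + 1)*4 + d(C(-1, 1), 3))²*5)*s(-3) = (((-5 + 1)*4 - 6/7)²*5)*(-3)² = ((-4*4 - 6/7)²*5)*9 = ((-16 - 6/7)²*5)*9 = ((-118/7)²*5)*9 = ((13924/49)*5)*9 = (69620/49)*9 = 626580/49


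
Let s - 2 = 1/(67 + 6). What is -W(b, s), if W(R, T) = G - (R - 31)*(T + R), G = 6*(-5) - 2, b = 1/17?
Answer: -677768/21097 ≈ -32.126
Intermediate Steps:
b = 1/17 ≈ 0.058824
s = 147/73 (s = 2 + 1/(67 + 6) = 2 + 1/73 = 147/73 ≈ 2.0137)
G = -32 (G = -30 - 2 = -32)
W(R, T) = -32 - (-31 + R)*(R + T) (W(R, T) = -32 - (R - 31)*(T + R) = -32 - (-31 + R)*(R + T))
-W(b, s) = -(-32 - (1/17)² + 31*(1/17) + 31*(147/73) - 1*1/17*147/73) = -(-32 - 1*1/289 + 31/17 + 4557/73 - 147/1241) = -(-32 - 1/289 + 31/17 + 4557/73 - 147/1241) = -1*677768/21097 = -677768/21097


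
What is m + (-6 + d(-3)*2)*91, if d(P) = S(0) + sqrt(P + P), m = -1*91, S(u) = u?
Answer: -637 + 182*I*sqrt(6) ≈ -637.0 + 445.81*I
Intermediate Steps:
m = -91
d(P) = sqrt(2)*sqrt(P) (d(P) = 0 + sqrt(P + P) = 0 + sqrt(2*P) = 0 + sqrt(2)*sqrt(P) = sqrt(2)*sqrt(P))
m + (-6 + d(-3)*2)*91 = -91 + (-6 + (sqrt(2)*sqrt(-3))*2)*91 = -91 + (-6 + (sqrt(2)*(I*sqrt(3)))*2)*91 = -91 + (-6 + (I*sqrt(6))*2)*91 = -91 + (-6 + 2*I*sqrt(6))*91 = -91 + (-546 + 182*I*sqrt(6)) = -637 + 182*I*sqrt(6)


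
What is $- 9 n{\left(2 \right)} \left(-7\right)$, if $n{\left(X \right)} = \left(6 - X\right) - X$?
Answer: $126$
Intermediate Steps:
$n{\left(X \right)} = 6 - 2 X$
$- 9 n{\left(2 \right)} \left(-7\right) = - 9 \left(6 - 4\right) \left(-7\right) = \left(-9\right) 2 \left(-7\right) = \left(-18\right) \left(-7\right) = 126$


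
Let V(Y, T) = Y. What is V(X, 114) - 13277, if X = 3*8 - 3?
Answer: -13256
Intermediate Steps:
X = 21 (X = 24 - 3 = 21)
V(X, 114) - 13277 = 21 - 13277 = -13256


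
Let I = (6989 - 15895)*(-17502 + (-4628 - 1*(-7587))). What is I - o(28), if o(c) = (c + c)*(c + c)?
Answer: 129516822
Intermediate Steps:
o(c) = 4*c**2 (o(c) = (2*c)*(2*c) = 4*c**2)
I = 129519958 (I = -8906*(-17502 + (-4628 + 7587)) = -8906*(-17502 + 2959) = -8906*(-14543) = 129519958)
I - o(28) = 129519958 - 4*28**2 = 129519958 - 4*784 = 129519958 - 1*3136 = 129519958 - 3136 = 129516822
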